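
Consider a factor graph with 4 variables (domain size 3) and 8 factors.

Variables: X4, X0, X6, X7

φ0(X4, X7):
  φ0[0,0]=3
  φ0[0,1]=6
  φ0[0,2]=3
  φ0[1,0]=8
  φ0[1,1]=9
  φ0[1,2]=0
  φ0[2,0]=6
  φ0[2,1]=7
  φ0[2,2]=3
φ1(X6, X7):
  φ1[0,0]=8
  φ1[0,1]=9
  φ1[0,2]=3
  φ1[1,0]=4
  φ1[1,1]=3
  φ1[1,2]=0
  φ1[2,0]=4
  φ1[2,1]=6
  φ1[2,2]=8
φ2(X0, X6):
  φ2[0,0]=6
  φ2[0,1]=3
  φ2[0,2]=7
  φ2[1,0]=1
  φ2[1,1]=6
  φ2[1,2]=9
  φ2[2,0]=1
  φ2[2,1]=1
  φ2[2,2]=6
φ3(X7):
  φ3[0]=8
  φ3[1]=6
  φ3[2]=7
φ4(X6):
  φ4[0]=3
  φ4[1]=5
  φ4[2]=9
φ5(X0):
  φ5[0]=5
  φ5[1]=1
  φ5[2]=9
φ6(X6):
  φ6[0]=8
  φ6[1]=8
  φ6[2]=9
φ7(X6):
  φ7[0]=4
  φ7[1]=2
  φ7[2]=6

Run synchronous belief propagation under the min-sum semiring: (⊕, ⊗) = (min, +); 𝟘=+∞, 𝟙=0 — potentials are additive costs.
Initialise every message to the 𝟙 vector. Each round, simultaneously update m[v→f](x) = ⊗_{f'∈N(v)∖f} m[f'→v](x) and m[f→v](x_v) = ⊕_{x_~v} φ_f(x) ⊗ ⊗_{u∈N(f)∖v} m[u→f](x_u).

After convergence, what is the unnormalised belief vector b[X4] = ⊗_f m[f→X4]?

b[X4] = [30, 27, 30]

init: all messages = 𝟙 over 3 values
r1 m[φ0→X4] = [3, 0, 3]
r1 m[φ0→X7] = [3, 6, 0]
r1 m[φ1→X6] = [3, 0, 4]
r1 m[φ1→X7] = [4, 3, 0]
r1 m[φ2→X0] = [3, 1, 1]
r1 m[φ2→X6] = [1, 1, 6]
r1 m[φ3→X7] = [8, 6, 7]
r1 m[φ4→X6] = [3, 5, 9]
r1 m[φ5→X0] = [5, 1, 9]
r1 m[φ6→X6] = [8, 8, 9]
r1 m[φ7→X6] = [4, 2, 6]
r1 m[X4→φ0] = [0, 0, 0]
r1 m[X0→φ2] = [0, 0, 0]
r1 m[X0→φ5] = [0, 0, 0]
r1 m[X6→φ1] = [0, 0, 0]
r1 m[X6→φ2] = [0, 0, 0]
r1 m[X6→φ4] = [0, 0, 0]
r1 m[X6→φ6] = [0, 0, 0]
r1 m[X6→φ7] = [0, 0, 0]
r1 m[X7→φ0] = [0, 0, 0]
r1 m[X7→φ1] = [0, 0, 0]
r1 m[X7→φ3] = [0, 0, 0]
r2 m[φ0→X4] = [3, 0, 3]
r2 m[φ0→X7] = [3, 6, 0]
r2 m[φ1→X6] = [3, 0, 4]
r2 m[φ1→X7] = [4, 3, 0]
r2 m[φ2→X0] = [3, 1, 1]
r2 m[φ2→X6] = [1, 1, 6]
r2 m[φ3→X7] = [8, 6, 7]
r2 m[φ4→X6] = [3, 5, 9]
r2 m[φ5→X0] = [5, 1, 9]
r2 m[φ6→X6] = [8, 8, 9]
r2 m[φ7→X6] = [4, 2, 6]
r2 m[X4→φ0] = [0, 0, 0]
r2 m[X0→φ2] = [5, 1, 9]
r2 m[X0→φ5] = [3, 1, 1]
r2 m[X6→φ1] = [16, 16, 30]
r2 m[X6→φ2] = [18, 15, 28]
r2 m[X6→φ4] = [16, 11, 25]
r2 m[X6→φ6] = [11, 8, 25]
r2 m[X6→φ7] = [15, 14, 28]
r2 m[X7→φ0] = [12, 9, 7]
r2 m[X7→φ1] = [11, 12, 7]
r2 m[X7→φ3] = [7, 9, 0]
r3 m[φ0→X4] = [10, 7, 10]
r3 m[φ0→X7] = [3, 6, 0]
r3 m[φ1→X6] = [10, 7, 15]
r3 m[φ1→X7] = [20, 19, 16]
r3 m[φ2→X0] = [18, 19, 16]
r3 m[φ2→X6] = [2, 7, 10]
r3 m[φ3→X7] = [8, 6, 7]
r3 m[φ4→X6] = [3, 5, 9]
r3 m[φ5→X0] = [5, 1, 9]
r3 m[φ6→X6] = [8, 8, 9]
r3 m[φ7→X6] = [4, 2, 6]
r3 m[X4→φ0] = [0, 0, 0]
r3 m[X0→φ2] = [5, 1, 9]
r3 m[X0→φ5] = [3, 1, 1]
r3 m[X6→φ1] = [16, 16, 30]
r3 m[X6→φ2] = [18, 15, 28]
r3 m[X6→φ4] = [16, 11, 25]
r3 m[X6→φ6] = [11, 8, 25]
r3 m[X6→φ7] = [15, 14, 28]
r3 m[X7→φ0] = [12, 9, 7]
r3 m[X7→φ1] = [11, 12, 7]
r3 m[X7→φ3] = [7, 9, 0]
r4 m[φ0→X4] = [10, 7, 10]
r4 m[φ0→X7] = [3, 6, 0]
r4 m[φ1→X6] = [10, 7, 15]
r4 m[φ1→X7] = [20, 19, 16]
r4 m[φ2→X0] = [18, 19, 16]
r4 m[φ2→X6] = [2, 7, 10]
r4 m[φ3→X7] = [8, 6, 7]
r4 m[φ4→X6] = [3, 5, 9]
r4 m[φ5→X0] = [5, 1, 9]
r4 m[φ6→X6] = [8, 8, 9]
r4 m[φ7→X6] = [4, 2, 6]
r4 m[X4→φ0] = [0, 0, 0]
r4 m[X0→φ2] = [5, 1, 9]
r4 m[X0→φ5] = [18, 19, 16]
r4 m[X6→φ1] = [17, 22, 34]
r4 m[X6→φ2] = [25, 22, 39]
r4 m[X6→φ4] = [24, 24, 40]
r4 m[X6→φ6] = [19, 21, 40]
r4 m[X6→φ7] = [23, 27, 43]
r4 m[X7→φ0] = [28, 25, 23]
r4 m[X7→φ1] = [11, 12, 7]
r4 m[X7→φ3] = [23, 25, 16]
r5 m[φ0→X4] = [26, 23, 26]
r5 m[φ0→X7] = [3, 6, 0]
r5 m[φ1→X6] = [10, 7, 15]
r5 m[φ1→X7] = [25, 25, 20]
r5 m[φ2→X0] = [25, 26, 23]
r5 m[φ2→X6] = [2, 7, 10]
r5 m[φ3→X7] = [8, 6, 7]
r5 m[φ4→X6] = [3, 5, 9]
r5 m[φ5→X0] = [5, 1, 9]
r5 m[φ6→X6] = [8, 8, 9]
r5 m[φ7→X6] = [4, 2, 6]
r5 m[X4→φ0] = [0, 0, 0]
r5 m[X0→φ2] = [5, 1, 9]
r5 m[X0→φ5] = [18, 19, 16]
r5 m[X6→φ1] = [17, 22, 34]
r5 m[X6→φ2] = [25, 22, 39]
r5 m[X6→φ4] = [24, 24, 40]
r5 m[X6→φ6] = [19, 21, 40]
r5 m[X6→φ7] = [23, 27, 43]
r5 m[X7→φ0] = [28, 25, 23]
r5 m[X7→φ1] = [11, 12, 7]
r5 m[X7→φ3] = [23, 25, 16]
r6 m[φ0→X4] = [26, 23, 26]
r6 m[φ0→X7] = [3, 6, 0]
r6 m[φ1→X6] = [10, 7, 15]
r6 m[φ1→X7] = [25, 25, 20]
r6 m[φ2→X0] = [25, 26, 23]
r6 m[φ2→X6] = [2, 7, 10]
r6 m[φ3→X7] = [8, 6, 7]
r6 m[φ4→X6] = [3, 5, 9]
r6 m[φ5→X0] = [5, 1, 9]
r6 m[φ6→X6] = [8, 8, 9]
r6 m[φ7→X6] = [4, 2, 6]
r6 m[X4→φ0] = [0, 0, 0]
r6 m[X0→φ2] = [5, 1, 9]
r6 m[X0→φ5] = [25, 26, 23]
r6 m[X6→φ1] = [17, 22, 34]
r6 m[X6→φ2] = [25, 22, 39]
r6 m[X6→φ4] = [24, 24, 40]
r6 m[X6→φ6] = [19, 21, 40]
r6 m[X6→φ7] = [23, 27, 43]
r6 m[X7→φ0] = [33, 31, 27]
r6 m[X7→φ1] = [11, 12, 7]
r6 m[X7→φ3] = [28, 31, 20]
r7 m[φ0→X4] = [30, 27, 30]
r7 m[φ0→X7] = [3, 6, 0]
r7 m[φ1→X6] = [10, 7, 15]
r7 m[φ1→X7] = [25, 25, 20]
r7 m[φ2→X0] = [25, 26, 23]
r7 m[φ2→X6] = [2, 7, 10]
r7 m[φ3→X7] = [8, 6, 7]
r7 m[φ4→X6] = [3, 5, 9]
r7 m[φ5→X0] = [5, 1, 9]
r7 m[φ6→X6] = [8, 8, 9]
r7 m[φ7→X6] = [4, 2, 6]
r7 m[X4→φ0] = [0, 0, 0]
r7 m[X0→φ2] = [5, 1, 9]
r7 m[X0→φ5] = [25, 26, 23]
r7 m[X6→φ1] = [17, 22, 34]
r7 m[X6→φ2] = [25, 22, 39]
r7 m[X6→φ4] = [24, 24, 40]
r7 m[X6→φ6] = [19, 21, 40]
r7 m[X6→φ7] = [23, 27, 43]
r7 m[X7→φ0] = [33, 31, 27]
r7 m[X7→φ1] = [11, 12, 7]
r7 m[X7→φ3] = [28, 31, 20]
r8 m[φ0→X4] = [30, 27, 30]
r8 m[φ0→X7] = [3, 6, 0]
r8 m[φ1→X6] = [10, 7, 15]
r8 m[φ1→X7] = [25, 25, 20]
r8 m[φ2→X0] = [25, 26, 23]
r8 m[φ2→X6] = [2, 7, 10]
r8 m[φ3→X7] = [8, 6, 7]
r8 m[φ4→X6] = [3, 5, 9]
r8 m[φ5→X0] = [5, 1, 9]
r8 m[φ6→X6] = [8, 8, 9]
r8 m[φ7→X6] = [4, 2, 6]
r8 m[X4→φ0] = [0, 0, 0]
r8 m[X0→φ2] = [5, 1, 9]
r8 m[X0→φ5] = [25, 26, 23]
r8 m[X6→φ1] = [17, 22, 34]
r8 m[X6→φ2] = [25, 22, 39]
r8 m[X6→φ4] = [24, 24, 40]
r8 m[X6→φ6] = [19, 21, 40]
r8 m[X6→φ7] = [23, 27, 43]
r8 m[X7→φ0] = [33, 31, 27]
r8 m[X7→φ1] = [11, 12, 7]
r8 m[X7→φ3] = [28, 31, 20]
fixed point reached at round 8
b[X4] = ⊗ incoming = [30, 27, 30]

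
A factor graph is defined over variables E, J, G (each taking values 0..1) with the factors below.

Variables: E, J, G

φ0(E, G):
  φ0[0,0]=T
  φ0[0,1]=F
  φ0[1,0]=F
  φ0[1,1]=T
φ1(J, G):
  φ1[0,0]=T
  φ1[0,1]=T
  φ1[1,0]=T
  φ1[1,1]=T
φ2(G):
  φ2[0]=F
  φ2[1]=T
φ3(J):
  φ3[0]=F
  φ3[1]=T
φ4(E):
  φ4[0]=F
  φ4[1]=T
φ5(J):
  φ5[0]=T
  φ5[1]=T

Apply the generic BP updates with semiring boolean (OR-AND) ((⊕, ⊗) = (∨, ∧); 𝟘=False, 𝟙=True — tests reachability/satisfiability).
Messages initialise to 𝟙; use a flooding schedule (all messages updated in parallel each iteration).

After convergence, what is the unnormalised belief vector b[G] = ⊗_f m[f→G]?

b[G] = [F, T]

init: all messages = 𝟙 over 2 values
r1 m[φ0→E] = [T, T]
r1 m[φ0→G] = [T, T]
r1 m[φ1→J] = [T, T]
r1 m[φ1→G] = [T, T]
r1 m[φ2→G] = [F, T]
r1 m[φ3→J] = [F, T]
r1 m[φ4→E] = [F, T]
r1 m[φ5→J] = [T, T]
r1 m[E→φ0] = [T, T]
r1 m[E→φ4] = [T, T]
r1 m[J→φ1] = [T, T]
r1 m[J→φ3] = [T, T]
r1 m[J→φ5] = [T, T]
r1 m[G→φ0] = [T, T]
r1 m[G→φ1] = [T, T]
r1 m[G→φ2] = [T, T]
r2 m[φ0→E] = [T, T]
r2 m[φ0→G] = [T, T]
r2 m[φ1→J] = [T, T]
r2 m[φ1→G] = [T, T]
r2 m[φ2→G] = [F, T]
r2 m[φ3→J] = [F, T]
r2 m[φ4→E] = [F, T]
r2 m[φ5→J] = [T, T]
r2 m[E→φ0] = [F, T]
r2 m[E→φ4] = [T, T]
r2 m[J→φ1] = [F, T]
r2 m[J→φ3] = [T, T]
r2 m[J→φ5] = [F, T]
r2 m[G→φ0] = [F, T]
r2 m[G→φ1] = [F, T]
r2 m[G→φ2] = [T, T]
r3 m[φ0→E] = [F, T]
r3 m[φ0→G] = [F, T]
r3 m[φ1→J] = [T, T]
r3 m[φ1→G] = [T, T]
r3 m[φ2→G] = [F, T]
r3 m[φ3→J] = [F, T]
r3 m[φ4→E] = [F, T]
r3 m[φ5→J] = [T, T]
r3 m[E→φ0] = [F, T]
r3 m[E→φ4] = [T, T]
r3 m[J→φ1] = [F, T]
r3 m[J→φ3] = [T, T]
r3 m[J→φ5] = [F, T]
r3 m[G→φ0] = [F, T]
r3 m[G→φ1] = [F, T]
r3 m[G→φ2] = [T, T]
r4 m[φ0→E] = [F, T]
r4 m[φ0→G] = [F, T]
r4 m[φ1→J] = [T, T]
r4 m[φ1→G] = [T, T]
r4 m[φ2→G] = [F, T]
r4 m[φ3→J] = [F, T]
r4 m[φ4→E] = [F, T]
r4 m[φ5→J] = [T, T]
r4 m[E→φ0] = [F, T]
r4 m[E→φ4] = [F, T]
r4 m[J→φ1] = [F, T]
r4 m[J→φ3] = [T, T]
r4 m[J→φ5] = [F, T]
r4 m[G→φ0] = [F, T]
r4 m[G→φ1] = [F, T]
r4 m[G→φ2] = [F, T]
r5 m[φ0→E] = [F, T]
r5 m[φ0→G] = [F, T]
r5 m[φ1→J] = [T, T]
r5 m[φ1→G] = [T, T]
r5 m[φ2→G] = [F, T]
r5 m[φ3→J] = [F, T]
r5 m[φ4→E] = [F, T]
r5 m[φ5→J] = [T, T]
r5 m[E→φ0] = [F, T]
r5 m[E→φ4] = [F, T]
r5 m[J→φ1] = [F, T]
r5 m[J→φ3] = [T, T]
r5 m[J→φ5] = [F, T]
r5 m[G→φ0] = [F, T]
r5 m[G→φ1] = [F, T]
r5 m[G→φ2] = [F, T]
fixed point reached at round 5
b[G] = ⊗ incoming = [F, T]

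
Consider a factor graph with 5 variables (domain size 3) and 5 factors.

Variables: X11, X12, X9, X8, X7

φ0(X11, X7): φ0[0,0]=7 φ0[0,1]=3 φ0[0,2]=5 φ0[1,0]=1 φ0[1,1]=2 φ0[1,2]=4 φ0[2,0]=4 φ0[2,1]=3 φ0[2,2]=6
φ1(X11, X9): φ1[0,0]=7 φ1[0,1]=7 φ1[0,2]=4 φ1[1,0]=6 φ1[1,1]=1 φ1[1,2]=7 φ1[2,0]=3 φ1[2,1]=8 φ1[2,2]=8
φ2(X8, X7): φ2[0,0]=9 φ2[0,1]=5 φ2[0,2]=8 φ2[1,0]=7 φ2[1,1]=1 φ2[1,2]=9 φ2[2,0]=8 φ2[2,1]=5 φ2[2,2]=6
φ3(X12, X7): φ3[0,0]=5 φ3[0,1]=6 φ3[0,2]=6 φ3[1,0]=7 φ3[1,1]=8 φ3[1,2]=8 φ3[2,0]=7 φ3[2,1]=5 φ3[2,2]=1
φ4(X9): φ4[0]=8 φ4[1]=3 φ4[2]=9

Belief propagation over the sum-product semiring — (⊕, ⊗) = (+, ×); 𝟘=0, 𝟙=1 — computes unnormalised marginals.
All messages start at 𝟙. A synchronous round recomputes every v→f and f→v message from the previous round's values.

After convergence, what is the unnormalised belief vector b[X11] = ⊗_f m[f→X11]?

init: all messages = 𝟙 over 3 values
r1 m[φ0→X11] = [15, 7, 13]
r1 m[φ0→X7] = [12, 8, 15]
r1 m[φ1→X11] = [18, 14, 19]
r1 m[φ1→X9] = [16, 16, 19]
r1 m[φ2→X8] = [22, 17, 19]
r1 m[φ2→X7] = [24, 11, 23]
r1 m[φ3→X12] = [17, 23, 13]
r1 m[φ3→X7] = [19, 19, 15]
r1 m[φ4→X9] = [8, 3, 9]
r1 m[X11→φ0] = [1, 1, 1]
r1 m[X11→φ1] = [1, 1, 1]
r1 m[X12→φ3] = [1, 1, 1]
r1 m[X9→φ1] = [1, 1, 1]
r1 m[X9→φ4] = [1, 1, 1]
r1 m[X8→φ2] = [1, 1, 1]
r1 m[X7→φ0] = [1, 1, 1]
r1 m[X7→φ2] = [1, 1, 1]
r1 m[X7→φ3] = [1, 1, 1]
r2 m[φ0→X11] = [15, 7, 13]
r2 m[φ0→X7] = [12, 8, 15]
r2 m[φ1→X11] = [18, 14, 19]
r2 m[φ1→X9] = [16, 16, 19]
r2 m[φ2→X8] = [22, 17, 19]
r2 m[φ2→X7] = [24, 11, 23]
r2 m[φ3→X12] = [17, 23, 13]
r2 m[φ3→X7] = [19, 19, 15]
r2 m[φ4→X9] = [8, 3, 9]
r2 m[X11→φ0] = [18, 14, 19]
r2 m[X11→φ1] = [15, 7, 13]
r2 m[X12→φ3] = [1, 1, 1]
r2 m[X9→φ1] = [8, 3, 9]
r2 m[X9→φ4] = [16, 16, 19]
r2 m[X8→φ2] = [1, 1, 1]
r2 m[X7→φ0] = [456, 209, 345]
r2 m[X7→φ2] = [228, 152, 225]
r2 m[X7→φ3] = [288, 88, 345]
r3 m[φ0→X11] = [5544, 2254, 4521]
r3 m[φ0→X7] = [216, 139, 260]
r3 m[φ1→X11] = [113, 114, 120]
r3 m[φ1→X9] = [186, 216, 213]
r3 m[φ2→X8] = [4612, 3773, 3934]
r3 m[φ2→X7] = [24, 11, 23]
r3 m[φ3→X12] = [4038, 5480, 2801]
r3 m[φ3→X7] = [19, 19, 15]
r3 m[φ4→X9] = [8, 3, 9]
r3 m[X11→φ0] = [18, 14, 19]
r3 m[X11→φ1] = [15, 7, 13]
r3 m[X12→φ3] = [1, 1, 1]
r3 m[X9→φ1] = [8, 3, 9]
r3 m[X9→φ4] = [16, 16, 19]
r3 m[X8→φ2] = [1, 1, 1]
r3 m[X7→φ0] = [456, 209, 345]
r3 m[X7→φ2] = [228, 152, 225]
r3 m[X7→φ3] = [288, 88, 345]
r4 m[φ0→X11] = [5544, 2254, 4521]
r4 m[φ0→X7] = [216, 139, 260]
r4 m[φ1→X11] = [113, 114, 120]
r4 m[φ1→X9] = [186, 216, 213]
r4 m[φ2→X8] = [4612, 3773, 3934]
r4 m[φ2→X7] = [24, 11, 23]
r4 m[φ3→X12] = [4038, 5480, 2801]
r4 m[φ3→X7] = [19, 19, 15]
r4 m[φ4→X9] = [8, 3, 9]
r4 m[X11→φ0] = [113, 114, 120]
r4 m[X11→φ1] = [5544, 2254, 4521]
r4 m[X12→φ3] = [1, 1, 1]
r4 m[X9→φ1] = [8, 3, 9]
r4 m[X9→φ4] = [186, 216, 213]
r4 m[X8→φ2] = [1, 1, 1]
r4 m[X7→φ0] = [456, 209, 345]
r4 m[X7→φ2] = [4104, 2641, 3900]
r4 m[X7→φ3] = [5184, 1529, 5980]
r5 m[φ0→X11] = [5544, 2254, 4521]
r5 m[φ0→X7] = [1385, 927, 1741]
r5 m[φ1→X11] = [113, 114, 120]
r5 m[φ1→X9] = [65895, 77230, 74122]
r5 m[φ2→X8] = [81341, 66469, 69437]
r5 m[φ2→X7] = [24, 11, 23]
r5 m[φ3→X12] = [70974, 96360, 49913]
r5 m[φ3→X7] = [19, 19, 15]
r5 m[φ4→X9] = [8, 3, 9]
r5 m[X11→φ0] = [113, 114, 120]
r5 m[X11→φ1] = [5544, 2254, 4521]
r5 m[X12→φ3] = [1, 1, 1]
r5 m[X9→φ1] = [8, 3, 9]
r5 m[X9→φ4] = [186, 216, 213]
r5 m[X8→φ2] = [1, 1, 1]
r5 m[X7→φ0] = [456, 209, 345]
r5 m[X7→φ2] = [4104, 2641, 3900]
r5 m[X7→φ3] = [5184, 1529, 5980]
r6 m[φ0→X11] = [5544, 2254, 4521]
r6 m[φ0→X7] = [1385, 927, 1741]
r6 m[φ1→X11] = [113, 114, 120]
r6 m[φ1→X9] = [65895, 77230, 74122]
r6 m[φ2→X8] = [81341, 66469, 69437]
r6 m[φ2→X7] = [24, 11, 23]
r6 m[φ3→X12] = [70974, 96360, 49913]
r6 m[φ3→X7] = [19, 19, 15]
r6 m[φ4→X9] = [8, 3, 9]
r6 m[X11→φ0] = [113, 114, 120]
r6 m[X11→φ1] = [5544, 2254, 4521]
r6 m[X12→φ3] = [1, 1, 1]
r6 m[X9→φ1] = [8, 3, 9]
r6 m[X9→φ4] = [65895, 77230, 74122]
r6 m[X8→φ2] = [1, 1, 1]
r6 m[X7→φ0] = [456, 209, 345]
r6 m[X7→φ2] = [26315, 17613, 26115]
r6 m[X7→φ3] = [33240, 10197, 40043]
r7 m[φ0→X11] = [5544, 2254, 4521]
r7 m[φ0→X7] = [1385, 927, 1741]
r7 m[φ1→X11] = [113, 114, 120]
r7 m[φ1→X9] = [65895, 77230, 74122]
r7 m[φ2→X8] = [533820, 436853, 455275]
r7 m[φ2→X7] = [24, 11, 23]
r7 m[φ3→X12] = [467640, 634600, 323708]
r7 m[φ3→X7] = [19, 19, 15]
r7 m[φ4→X9] = [8, 3, 9]
r7 m[X11→φ0] = [113, 114, 120]
r7 m[X11→φ1] = [5544, 2254, 4521]
r7 m[X12→φ3] = [1, 1, 1]
r7 m[X9→φ1] = [8, 3, 9]
r7 m[X9→φ4] = [65895, 77230, 74122]
r7 m[X8→φ2] = [1, 1, 1]
r7 m[X7→φ0] = [456, 209, 345]
r7 m[X7→φ2] = [26315, 17613, 26115]
r7 m[X7→φ3] = [33240, 10197, 40043]
r8 m[φ0→X11] = [5544, 2254, 4521]
r8 m[φ0→X7] = [1385, 927, 1741]
r8 m[φ1→X11] = [113, 114, 120]
r8 m[φ1→X9] = [65895, 77230, 74122]
r8 m[φ2→X8] = [533820, 436853, 455275]
r8 m[φ2→X7] = [24, 11, 23]
r8 m[φ3→X12] = [467640, 634600, 323708]
r8 m[φ3→X7] = [19, 19, 15]
r8 m[φ4→X9] = [8, 3, 9]
r8 m[X11→φ0] = [113, 114, 120]
r8 m[X11→φ1] = [5544, 2254, 4521]
r8 m[X12→φ3] = [1, 1, 1]
r8 m[X9→φ1] = [8, 3, 9]
r8 m[X9→φ4] = [65895, 77230, 74122]
r8 m[X8→φ2] = [1, 1, 1]
r8 m[X7→φ0] = [456, 209, 345]
r8 m[X7→φ2] = [26315, 17613, 26115]
r8 m[X7→φ3] = [33240, 10197, 40043]
fixed point reached at round 8
b[X11] = ⊗ incoming = [626472, 256956, 542520]

b[X11] = [626472, 256956, 542520]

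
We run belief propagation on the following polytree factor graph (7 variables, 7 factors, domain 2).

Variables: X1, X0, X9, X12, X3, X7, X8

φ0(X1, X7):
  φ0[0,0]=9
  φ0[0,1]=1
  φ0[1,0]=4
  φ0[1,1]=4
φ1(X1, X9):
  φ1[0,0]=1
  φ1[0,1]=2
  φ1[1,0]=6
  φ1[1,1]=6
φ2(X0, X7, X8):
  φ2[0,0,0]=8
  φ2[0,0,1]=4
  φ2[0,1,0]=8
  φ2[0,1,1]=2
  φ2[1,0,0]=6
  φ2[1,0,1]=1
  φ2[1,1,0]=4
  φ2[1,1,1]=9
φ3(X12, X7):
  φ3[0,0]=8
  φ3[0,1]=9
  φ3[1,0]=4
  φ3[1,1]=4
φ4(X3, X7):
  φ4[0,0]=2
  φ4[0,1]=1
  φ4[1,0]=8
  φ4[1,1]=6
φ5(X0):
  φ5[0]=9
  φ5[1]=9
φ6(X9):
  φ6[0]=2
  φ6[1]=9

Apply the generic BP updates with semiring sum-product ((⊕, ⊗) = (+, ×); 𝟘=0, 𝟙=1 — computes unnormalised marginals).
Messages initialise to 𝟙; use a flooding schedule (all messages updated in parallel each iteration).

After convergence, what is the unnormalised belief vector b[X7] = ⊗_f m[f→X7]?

init: all messages = 𝟙 over 2 values
r1 m[φ0→X1] = [10, 8]
r1 m[φ0→X7] = [13, 5]
r1 m[φ1→X1] = [3, 12]
r1 m[φ1→X9] = [7, 8]
r1 m[φ2→X0] = [22, 20]
r1 m[φ2→X7] = [19, 23]
r1 m[φ2→X8] = [26, 16]
r1 m[φ3→X12] = [17, 8]
r1 m[φ3→X7] = [12, 13]
r1 m[φ4→X3] = [3, 14]
r1 m[φ4→X7] = [10, 7]
r1 m[φ5→X0] = [9, 9]
r1 m[φ6→X9] = [2, 9]
r1 m[X1→φ0] = [1, 1]
r1 m[X1→φ1] = [1, 1]
r1 m[X0→φ2] = [1, 1]
r1 m[X0→φ5] = [1, 1]
r1 m[X9→φ1] = [1, 1]
r1 m[X9→φ6] = [1, 1]
r1 m[X12→φ3] = [1, 1]
r1 m[X3→φ4] = [1, 1]
r1 m[X7→φ0] = [1, 1]
r1 m[X7→φ2] = [1, 1]
r1 m[X7→φ3] = [1, 1]
r1 m[X7→φ4] = [1, 1]
r1 m[X8→φ2] = [1, 1]
r2 m[φ0→X1] = [10, 8]
r2 m[φ0→X7] = [13, 5]
r2 m[φ1→X1] = [3, 12]
r2 m[φ1→X9] = [7, 8]
r2 m[φ2→X0] = [22, 20]
r2 m[φ2→X7] = [19, 23]
r2 m[φ2→X8] = [26, 16]
r2 m[φ3→X12] = [17, 8]
r2 m[φ3→X7] = [12, 13]
r2 m[φ4→X3] = [3, 14]
r2 m[φ4→X7] = [10, 7]
r2 m[φ5→X0] = [9, 9]
r2 m[φ6→X9] = [2, 9]
r2 m[X1→φ0] = [3, 12]
r2 m[X1→φ1] = [10, 8]
r2 m[X0→φ2] = [9, 9]
r2 m[X0→φ5] = [22, 20]
r2 m[X9→φ1] = [2, 9]
r2 m[X9→φ6] = [7, 8]
r2 m[X12→φ3] = [1, 1]
r2 m[X3→φ4] = [1, 1]
r2 m[X7→φ0] = [2280, 2093]
r2 m[X7→φ2] = [1560, 455]
r2 m[X7→φ3] = [2470, 805]
r2 m[X7→φ4] = [2964, 1495]
r2 m[X8→φ2] = [1, 1]
r3 m[φ0→X1] = [22613, 17492]
r3 m[φ0→X7] = [75, 51]
r3 m[φ1→X1] = [20, 66]
r3 m[φ1→X9] = [58, 68]
r3 m[φ2→X0] = [23270, 16835]
r3 m[φ2→X7] = [171, 207]
r3 m[φ2→X8] = [245700, 115245]
r3 m[φ3→X12] = [27005, 13100]
r3 m[φ3→X7] = [12, 13]
r3 m[φ4→X3] = [7423, 32682]
r3 m[φ4→X7] = [10, 7]
r3 m[φ5→X0] = [9, 9]
r3 m[φ6→X9] = [2, 9]
r3 m[X1→φ0] = [3, 12]
r3 m[X1→φ1] = [10, 8]
r3 m[X0→φ2] = [9, 9]
r3 m[X0→φ5] = [22, 20]
r3 m[X9→φ1] = [2, 9]
r3 m[X9→φ6] = [7, 8]
r3 m[X12→φ3] = [1, 1]
r3 m[X3→φ4] = [1, 1]
r3 m[X7→φ0] = [2280, 2093]
r3 m[X7→φ2] = [1560, 455]
r3 m[X7→φ3] = [2470, 805]
r3 m[X7→φ4] = [2964, 1495]
r3 m[X8→φ2] = [1, 1]
r4 m[φ0→X1] = [22613, 17492]
r4 m[φ0→X7] = [75, 51]
r4 m[φ1→X1] = [20, 66]
r4 m[φ1→X9] = [58, 68]
r4 m[φ2→X0] = [23270, 16835]
r4 m[φ2→X7] = [171, 207]
r4 m[φ2→X8] = [245700, 115245]
r4 m[φ3→X12] = [27005, 13100]
r4 m[φ3→X7] = [12, 13]
r4 m[φ4→X3] = [7423, 32682]
r4 m[φ4→X7] = [10, 7]
r4 m[φ5→X0] = [9, 9]
r4 m[φ6→X9] = [2, 9]
r4 m[X1→φ0] = [20, 66]
r4 m[X1→φ1] = [22613, 17492]
r4 m[X0→φ2] = [9, 9]
r4 m[X0→φ5] = [23270, 16835]
r4 m[X9→φ1] = [2, 9]
r4 m[X9→φ6] = [58, 68]
r4 m[X12→φ3] = [1, 1]
r4 m[X3→φ4] = [1, 1]
r4 m[X7→φ0] = [20520, 18837]
r4 m[X7→φ2] = [9000, 4641]
r4 m[X7→φ3] = [128250, 73899]
r4 m[X7→φ4] = [153900, 137241]
r4 m[X8→φ2] = [1, 1]
r5 m[φ0→X1] = [203517, 157428]
r5 m[φ0→X7] = [444, 284]
r5 m[φ1→X1] = [20, 66]
r5 m[φ1→X9] = [127565, 150178]
r5 m[φ2→X0] = [154410, 123333]
r5 m[φ2→X7] = [171, 207]
r5 m[φ2→X8] = [1635228, 864459]
r5 m[φ3→X12] = [1691091, 808596]
r5 m[φ3→X7] = [12, 13]
r5 m[φ4→X3] = [445041, 2054646]
r5 m[φ4→X7] = [10, 7]
r5 m[φ5→X0] = [9, 9]
r5 m[φ6→X9] = [2, 9]
r5 m[X1→φ0] = [20, 66]
r5 m[X1→φ1] = [22613, 17492]
r5 m[X0→φ2] = [9, 9]
r5 m[X0→φ5] = [23270, 16835]
r5 m[X9→φ1] = [2, 9]
r5 m[X9→φ6] = [58, 68]
r5 m[X12→φ3] = [1, 1]
r5 m[X3→φ4] = [1, 1]
r5 m[X7→φ0] = [20520, 18837]
r5 m[X7→φ2] = [9000, 4641]
r5 m[X7→φ3] = [128250, 73899]
r5 m[X7→φ4] = [153900, 137241]
r5 m[X8→φ2] = [1, 1]
r6 m[φ0→X1] = [203517, 157428]
r6 m[φ0→X7] = [444, 284]
r6 m[φ1→X1] = [20, 66]
r6 m[φ1→X9] = [127565, 150178]
r6 m[φ2→X0] = [154410, 123333]
r6 m[φ2→X7] = [171, 207]
r6 m[φ2→X8] = [1635228, 864459]
r6 m[φ3→X12] = [1691091, 808596]
r6 m[φ3→X7] = [12, 13]
r6 m[φ4→X3] = [445041, 2054646]
r6 m[φ4→X7] = [10, 7]
r6 m[φ5→X0] = [9, 9]
r6 m[φ6→X9] = [2, 9]
r6 m[X1→φ0] = [20, 66]
r6 m[X1→φ1] = [203517, 157428]
r6 m[X0→φ2] = [9, 9]
r6 m[X0→φ5] = [154410, 123333]
r6 m[X9→φ1] = [2, 9]
r6 m[X9→φ6] = [127565, 150178]
r6 m[X12→φ3] = [1, 1]
r6 m[X3→φ4] = [1, 1]
r6 m[X7→φ0] = [20520, 18837]
r6 m[X7→φ2] = [53280, 25844]
r6 m[X7→φ3] = [759240, 411516]
r6 m[X7→φ4] = [911088, 764244]
r6 m[X8→φ2] = [1, 1]
r7 m[φ0→X1] = [203517, 157428]
r7 m[φ0→X7] = [444, 284]
r7 m[φ1→X1] = [20, 66]
r7 m[φ1→X9] = [1148085, 1351602]
r7 m[φ2→X0] = [897800, 708932]
r7 m[φ2→X7] = [171, 207]
r7 m[φ2→X8] = [9504432, 4956156]
r7 m[φ3→X12] = [9777564, 4683024]
r7 m[φ3→X7] = [12, 13]
r7 m[φ4→X3] = [2586420, 11874168]
r7 m[φ4→X7] = [10, 7]
r7 m[φ5→X0] = [9, 9]
r7 m[φ6→X9] = [2, 9]
r7 m[X1→φ0] = [20, 66]
r7 m[X1→φ1] = [203517, 157428]
r7 m[X0→φ2] = [9, 9]
r7 m[X0→φ5] = [154410, 123333]
r7 m[X9→φ1] = [2, 9]
r7 m[X9→φ6] = [127565, 150178]
r7 m[X12→φ3] = [1, 1]
r7 m[X3→φ4] = [1, 1]
r7 m[X7→φ0] = [20520, 18837]
r7 m[X7→φ2] = [53280, 25844]
r7 m[X7→φ3] = [759240, 411516]
r7 m[X7→φ4] = [911088, 764244]
r7 m[X8→φ2] = [1, 1]
r8 m[φ0→X1] = [203517, 157428]
r8 m[φ0→X7] = [444, 284]
r8 m[φ1→X1] = [20, 66]
r8 m[φ1→X9] = [1148085, 1351602]
r8 m[φ2→X0] = [897800, 708932]
r8 m[φ2→X7] = [171, 207]
r8 m[φ2→X8] = [9504432, 4956156]
r8 m[φ3→X12] = [9777564, 4683024]
r8 m[φ3→X7] = [12, 13]
r8 m[φ4→X3] = [2586420, 11874168]
r8 m[φ4→X7] = [10, 7]
r8 m[φ5→X0] = [9, 9]
r8 m[φ6→X9] = [2, 9]
r8 m[X1→φ0] = [20, 66]
r8 m[X1→φ1] = [203517, 157428]
r8 m[X0→φ2] = [9, 9]
r8 m[X0→φ5] = [897800, 708932]
r8 m[X9→φ1] = [2, 9]
r8 m[X9→φ6] = [1148085, 1351602]
r8 m[X12→φ3] = [1, 1]
r8 m[X3→φ4] = [1, 1]
r8 m[X7→φ0] = [20520, 18837]
r8 m[X7→φ2] = [53280, 25844]
r8 m[X7→φ3] = [759240, 411516]
r8 m[X7→φ4] = [911088, 764244]
r8 m[X8→φ2] = [1, 1]
r9 m[φ0→X1] = [203517, 157428]
r9 m[φ0→X7] = [444, 284]
r9 m[φ1→X1] = [20, 66]
r9 m[φ1→X9] = [1148085, 1351602]
r9 m[φ2→X0] = [897800, 708932]
r9 m[φ2→X7] = [171, 207]
r9 m[φ2→X8] = [9504432, 4956156]
r9 m[φ3→X12] = [9777564, 4683024]
r9 m[φ3→X7] = [12, 13]
r9 m[φ4→X3] = [2586420, 11874168]
r9 m[φ4→X7] = [10, 7]
r9 m[φ5→X0] = [9, 9]
r9 m[φ6→X9] = [2, 9]
r9 m[X1→φ0] = [20, 66]
r9 m[X1→φ1] = [203517, 157428]
r9 m[X0→φ2] = [9, 9]
r9 m[X0→φ5] = [897800, 708932]
r9 m[X9→φ1] = [2, 9]
r9 m[X9→φ6] = [1148085, 1351602]
r9 m[X12→φ3] = [1, 1]
r9 m[X3→φ4] = [1, 1]
r9 m[X7→φ0] = [20520, 18837]
r9 m[X7→φ2] = [53280, 25844]
r9 m[X7→φ3] = [759240, 411516]
r9 m[X7→φ4] = [911088, 764244]
r9 m[X8→φ2] = [1, 1]
fixed point reached at round 9
b[X7] = ⊗ incoming = [9110880, 5349708]

b[X7] = [9110880, 5349708]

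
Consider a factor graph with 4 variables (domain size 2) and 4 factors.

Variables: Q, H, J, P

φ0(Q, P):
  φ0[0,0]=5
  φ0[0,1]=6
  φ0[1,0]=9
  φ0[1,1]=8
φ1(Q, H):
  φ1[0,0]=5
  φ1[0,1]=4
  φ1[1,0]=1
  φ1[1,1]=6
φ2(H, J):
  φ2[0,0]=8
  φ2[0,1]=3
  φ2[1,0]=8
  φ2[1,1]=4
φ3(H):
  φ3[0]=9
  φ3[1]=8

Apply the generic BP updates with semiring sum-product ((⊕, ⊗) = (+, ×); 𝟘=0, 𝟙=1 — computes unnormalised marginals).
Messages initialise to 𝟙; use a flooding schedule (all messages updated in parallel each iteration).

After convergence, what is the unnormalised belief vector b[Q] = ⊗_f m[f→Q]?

b[Q] = [9669, 11475]

init: all messages = 𝟙 over 2 values
r1 m[φ0→Q] = [11, 17]
r1 m[φ0→P] = [14, 14]
r1 m[φ1→Q] = [9, 7]
r1 m[φ1→H] = [6, 10]
r1 m[φ2→H] = [11, 12]
r1 m[φ2→J] = [16, 7]
r1 m[φ3→H] = [9, 8]
r1 m[Q→φ0] = [1, 1]
r1 m[Q→φ1] = [1, 1]
r1 m[H→φ1] = [1, 1]
r1 m[H→φ2] = [1, 1]
r1 m[H→φ3] = [1, 1]
r1 m[J→φ2] = [1, 1]
r1 m[P→φ0] = [1, 1]
r2 m[φ0→Q] = [11, 17]
r2 m[φ0→P] = [14, 14]
r2 m[φ1→Q] = [9, 7]
r2 m[φ1→H] = [6, 10]
r2 m[φ2→H] = [11, 12]
r2 m[φ2→J] = [16, 7]
r2 m[φ3→H] = [9, 8]
r2 m[Q→φ0] = [9, 7]
r2 m[Q→φ1] = [11, 17]
r2 m[H→φ1] = [99, 96]
r2 m[H→φ2] = [54, 80]
r2 m[H→φ3] = [66, 120]
r2 m[J→φ2] = [1, 1]
r2 m[P→φ0] = [1, 1]
r3 m[φ0→Q] = [11, 17]
r3 m[φ0→P] = [108, 110]
r3 m[φ1→Q] = [879, 675]
r3 m[φ1→H] = [72, 146]
r3 m[φ2→H] = [11, 12]
r3 m[φ2→J] = [1072, 482]
r3 m[φ3→H] = [9, 8]
r3 m[Q→φ0] = [9, 7]
r3 m[Q→φ1] = [11, 17]
r3 m[H→φ1] = [99, 96]
r3 m[H→φ2] = [54, 80]
r3 m[H→φ3] = [66, 120]
r3 m[J→φ2] = [1, 1]
r3 m[P→φ0] = [1, 1]
r4 m[φ0→Q] = [11, 17]
r4 m[φ0→P] = [108, 110]
r4 m[φ1→Q] = [879, 675]
r4 m[φ1→H] = [72, 146]
r4 m[φ2→H] = [11, 12]
r4 m[φ2→J] = [1072, 482]
r4 m[φ3→H] = [9, 8]
r4 m[Q→φ0] = [879, 675]
r4 m[Q→φ1] = [11, 17]
r4 m[H→φ1] = [99, 96]
r4 m[H→φ2] = [648, 1168]
r4 m[H→φ3] = [792, 1752]
r4 m[J→φ2] = [1, 1]
r4 m[P→φ0] = [1, 1]
r5 m[φ0→Q] = [11, 17]
r5 m[φ0→P] = [10470, 10674]
r5 m[φ1→Q] = [879, 675]
r5 m[φ1→H] = [72, 146]
r5 m[φ2→H] = [11, 12]
r5 m[φ2→J] = [14528, 6616]
r5 m[φ3→H] = [9, 8]
r5 m[Q→φ0] = [879, 675]
r5 m[Q→φ1] = [11, 17]
r5 m[H→φ1] = [99, 96]
r5 m[H→φ2] = [648, 1168]
r5 m[H→φ3] = [792, 1752]
r5 m[J→φ2] = [1, 1]
r5 m[P→φ0] = [1, 1]
r6 m[φ0→Q] = [11, 17]
r6 m[φ0→P] = [10470, 10674]
r6 m[φ1→Q] = [879, 675]
r6 m[φ1→H] = [72, 146]
r6 m[φ2→H] = [11, 12]
r6 m[φ2→J] = [14528, 6616]
r6 m[φ3→H] = [9, 8]
r6 m[Q→φ0] = [879, 675]
r6 m[Q→φ1] = [11, 17]
r6 m[H→φ1] = [99, 96]
r6 m[H→φ2] = [648, 1168]
r6 m[H→φ3] = [792, 1752]
r6 m[J→φ2] = [1, 1]
r6 m[P→φ0] = [1, 1]
fixed point reached at round 6
b[Q] = ⊗ incoming = [9669, 11475]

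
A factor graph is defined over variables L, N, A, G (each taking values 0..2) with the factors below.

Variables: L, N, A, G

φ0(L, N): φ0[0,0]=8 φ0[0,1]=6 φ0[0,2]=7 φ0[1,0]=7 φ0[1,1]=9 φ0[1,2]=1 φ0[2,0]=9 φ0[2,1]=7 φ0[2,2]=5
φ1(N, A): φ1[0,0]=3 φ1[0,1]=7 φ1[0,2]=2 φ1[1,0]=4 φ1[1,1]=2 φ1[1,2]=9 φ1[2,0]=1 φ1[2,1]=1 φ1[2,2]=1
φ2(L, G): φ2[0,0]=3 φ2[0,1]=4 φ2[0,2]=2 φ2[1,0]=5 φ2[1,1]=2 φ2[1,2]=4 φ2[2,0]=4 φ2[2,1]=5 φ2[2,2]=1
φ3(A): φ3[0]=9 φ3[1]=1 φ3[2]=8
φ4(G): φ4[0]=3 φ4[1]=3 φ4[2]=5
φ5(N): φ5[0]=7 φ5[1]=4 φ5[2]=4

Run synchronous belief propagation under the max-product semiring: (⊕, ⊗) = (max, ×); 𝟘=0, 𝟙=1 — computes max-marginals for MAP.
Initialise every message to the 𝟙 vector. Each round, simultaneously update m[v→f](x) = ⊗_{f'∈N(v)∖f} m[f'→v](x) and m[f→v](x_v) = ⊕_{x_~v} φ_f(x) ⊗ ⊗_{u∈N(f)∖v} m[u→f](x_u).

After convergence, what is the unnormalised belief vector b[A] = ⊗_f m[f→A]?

b[A] = [26460, 6860, 51840]

init: all messages = 𝟙 over 3 values
r1 m[φ0→L] = [8, 9, 9]
r1 m[φ0→N] = [9, 9, 7]
r1 m[φ1→N] = [7, 9, 1]
r1 m[φ1→A] = [4, 7, 9]
r1 m[φ2→L] = [4, 5, 5]
r1 m[φ2→G] = [5, 5, 4]
r1 m[φ3→A] = [9, 1, 8]
r1 m[φ4→G] = [3, 3, 5]
r1 m[φ5→N] = [7, 4, 4]
r1 m[L→φ0] = [1, 1, 1]
r1 m[L→φ2] = [1, 1, 1]
r1 m[N→φ0] = [1, 1, 1]
r1 m[N→φ1] = [1, 1, 1]
r1 m[N→φ5] = [1, 1, 1]
r1 m[A→φ1] = [1, 1, 1]
r1 m[A→φ3] = [1, 1, 1]
r1 m[G→φ2] = [1, 1, 1]
r1 m[G→φ4] = [1, 1, 1]
r2 m[φ0→L] = [8, 9, 9]
r2 m[φ0→N] = [9, 9, 7]
r2 m[φ1→N] = [7, 9, 1]
r2 m[φ1→A] = [4, 7, 9]
r2 m[φ2→L] = [4, 5, 5]
r2 m[φ2→G] = [5, 5, 4]
r2 m[φ3→A] = [9, 1, 8]
r2 m[φ4→G] = [3, 3, 5]
r2 m[φ5→N] = [7, 4, 4]
r2 m[L→φ0] = [4, 5, 5]
r2 m[L→φ2] = [8, 9, 9]
r2 m[N→φ0] = [49, 36, 4]
r2 m[N→φ1] = [63, 36, 28]
r2 m[N→φ5] = [63, 81, 7]
r2 m[A→φ1] = [9, 1, 8]
r2 m[A→φ3] = [4, 7, 9]
r2 m[G→φ2] = [3, 3, 5]
r2 m[G→φ4] = [5, 5, 4]
r3 m[φ0→L] = [392, 343, 441]
r3 m[φ0→N] = [45, 45, 28]
r3 m[φ1→N] = [27, 72, 9]
r3 m[φ1→A] = [189, 441, 324]
r3 m[φ2→L] = [12, 20, 15]
r3 m[φ2→G] = [45, 45, 36]
r3 m[φ3→A] = [9, 1, 8]
r3 m[φ4→G] = [3, 3, 5]
r3 m[φ5→N] = [7, 4, 4]
r3 m[L→φ0] = [4, 5, 5]
r3 m[L→φ2] = [8, 9, 9]
r3 m[N→φ0] = [49, 36, 4]
r3 m[N→φ1] = [63, 36, 28]
r3 m[N→φ5] = [63, 81, 7]
r3 m[A→φ1] = [9, 1, 8]
r3 m[A→φ3] = [4, 7, 9]
r3 m[G→φ2] = [3, 3, 5]
r3 m[G→φ4] = [5, 5, 4]
r4 m[φ0→L] = [392, 343, 441]
r4 m[φ0→N] = [45, 45, 28]
r4 m[φ1→N] = [27, 72, 9]
r4 m[φ1→A] = [189, 441, 324]
r4 m[φ2→L] = [12, 20, 15]
r4 m[φ2→G] = [45, 45, 36]
r4 m[φ3→A] = [9, 1, 8]
r4 m[φ4→G] = [3, 3, 5]
r4 m[φ5→N] = [7, 4, 4]
r4 m[L→φ0] = [12, 20, 15]
r4 m[L→φ2] = [392, 343, 441]
r4 m[N→φ0] = [189, 288, 36]
r4 m[N→φ1] = [315, 180, 112]
r4 m[N→φ5] = [1215, 3240, 252]
r4 m[A→φ1] = [9, 1, 8]
r4 m[A→φ3] = [189, 441, 324]
r4 m[G→φ2] = [3, 3, 5]
r4 m[G→φ4] = [45, 45, 36]
r5 m[φ0→L] = [1728, 2592, 2016]
r5 m[φ0→N] = [140, 180, 84]
r5 m[φ1→N] = [27, 72, 9]
r5 m[φ1→A] = [945, 2205, 1620]
r5 m[φ2→L] = [12, 20, 15]
r5 m[φ2→G] = [1764, 2205, 1372]
r5 m[φ3→A] = [9, 1, 8]
r5 m[φ4→G] = [3, 3, 5]
r5 m[φ5→N] = [7, 4, 4]
r5 m[L→φ0] = [12, 20, 15]
r5 m[L→φ2] = [392, 343, 441]
r5 m[N→φ0] = [189, 288, 36]
r5 m[N→φ1] = [315, 180, 112]
r5 m[N→φ5] = [1215, 3240, 252]
r5 m[A→φ1] = [9, 1, 8]
r5 m[A→φ3] = [189, 441, 324]
r5 m[G→φ2] = [3, 3, 5]
r5 m[G→φ4] = [45, 45, 36]
r6 m[φ0→L] = [1728, 2592, 2016]
r6 m[φ0→N] = [140, 180, 84]
r6 m[φ1→N] = [27, 72, 9]
r6 m[φ1→A] = [945, 2205, 1620]
r6 m[φ2→L] = [12, 20, 15]
r6 m[φ2→G] = [1764, 2205, 1372]
r6 m[φ3→A] = [9, 1, 8]
r6 m[φ4→G] = [3, 3, 5]
r6 m[φ5→N] = [7, 4, 4]
r6 m[L→φ0] = [12, 20, 15]
r6 m[L→φ2] = [1728, 2592, 2016]
r6 m[N→φ0] = [189, 288, 36]
r6 m[N→φ1] = [980, 720, 336]
r6 m[N→φ5] = [3780, 12960, 756]
r6 m[A→φ1] = [9, 1, 8]
r6 m[A→φ3] = [945, 2205, 1620]
r6 m[G→φ2] = [3, 3, 5]
r6 m[G→φ4] = [1764, 2205, 1372]
r7 m[φ0→L] = [1728, 2592, 2016]
r7 m[φ0→N] = [140, 180, 84]
r7 m[φ1→N] = [27, 72, 9]
r7 m[φ1→A] = [2940, 6860, 6480]
r7 m[φ2→L] = [12, 20, 15]
r7 m[φ2→G] = [12960, 10080, 10368]
r7 m[φ3→A] = [9, 1, 8]
r7 m[φ4→G] = [3, 3, 5]
r7 m[φ5→N] = [7, 4, 4]
r7 m[L→φ0] = [12, 20, 15]
r7 m[L→φ2] = [1728, 2592, 2016]
r7 m[N→φ0] = [189, 288, 36]
r7 m[N→φ1] = [980, 720, 336]
r7 m[N→φ5] = [3780, 12960, 756]
r7 m[A→φ1] = [9, 1, 8]
r7 m[A→φ3] = [945, 2205, 1620]
r7 m[G→φ2] = [3, 3, 5]
r7 m[G→φ4] = [1764, 2205, 1372]
r8 m[φ0→L] = [1728, 2592, 2016]
r8 m[φ0→N] = [140, 180, 84]
r8 m[φ1→N] = [27, 72, 9]
r8 m[φ1→A] = [2940, 6860, 6480]
r8 m[φ2→L] = [12, 20, 15]
r8 m[φ2→G] = [12960, 10080, 10368]
r8 m[φ3→A] = [9, 1, 8]
r8 m[φ4→G] = [3, 3, 5]
r8 m[φ5→N] = [7, 4, 4]
r8 m[L→φ0] = [12, 20, 15]
r8 m[L→φ2] = [1728, 2592, 2016]
r8 m[N→φ0] = [189, 288, 36]
r8 m[N→φ1] = [980, 720, 336]
r8 m[N→φ5] = [3780, 12960, 756]
r8 m[A→φ1] = [9, 1, 8]
r8 m[A→φ3] = [2940, 6860, 6480]
r8 m[G→φ2] = [3, 3, 5]
r8 m[G→φ4] = [12960, 10080, 10368]
r9 m[φ0→L] = [1728, 2592, 2016]
r9 m[φ0→N] = [140, 180, 84]
r9 m[φ1→N] = [27, 72, 9]
r9 m[φ1→A] = [2940, 6860, 6480]
r9 m[φ2→L] = [12, 20, 15]
r9 m[φ2→G] = [12960, 10080, 10368]
r9 m[φ3→A] = [9, 1, 8]
r9 m[φ4→G] = [3, 3, 5]
r9 m[φ5→N] = [7, 4, 4]
r9 m[L→φ0] = [12, 20, 15]
r9 m[L→φ2] = [1728, 2592, 2016]
r9 m[N→φ0] = [189, 288, 36]
r9 m[N→φ1] = [980, 720, 336]
r9 m[N→φ5] = [3780, 12960, 756]
r9 m[A→φ1] = [9, 1, 8]
r9 m[A→φ3] = [2940, 6860, 6480]
r9 m[G→φ2] = [3, 3, 5]
r9 m[G→φ4] = [12960, 10080, 10368]
fixed point reached at round 9
b[A] = ⊗ incoming = [26460, 6860, 51840]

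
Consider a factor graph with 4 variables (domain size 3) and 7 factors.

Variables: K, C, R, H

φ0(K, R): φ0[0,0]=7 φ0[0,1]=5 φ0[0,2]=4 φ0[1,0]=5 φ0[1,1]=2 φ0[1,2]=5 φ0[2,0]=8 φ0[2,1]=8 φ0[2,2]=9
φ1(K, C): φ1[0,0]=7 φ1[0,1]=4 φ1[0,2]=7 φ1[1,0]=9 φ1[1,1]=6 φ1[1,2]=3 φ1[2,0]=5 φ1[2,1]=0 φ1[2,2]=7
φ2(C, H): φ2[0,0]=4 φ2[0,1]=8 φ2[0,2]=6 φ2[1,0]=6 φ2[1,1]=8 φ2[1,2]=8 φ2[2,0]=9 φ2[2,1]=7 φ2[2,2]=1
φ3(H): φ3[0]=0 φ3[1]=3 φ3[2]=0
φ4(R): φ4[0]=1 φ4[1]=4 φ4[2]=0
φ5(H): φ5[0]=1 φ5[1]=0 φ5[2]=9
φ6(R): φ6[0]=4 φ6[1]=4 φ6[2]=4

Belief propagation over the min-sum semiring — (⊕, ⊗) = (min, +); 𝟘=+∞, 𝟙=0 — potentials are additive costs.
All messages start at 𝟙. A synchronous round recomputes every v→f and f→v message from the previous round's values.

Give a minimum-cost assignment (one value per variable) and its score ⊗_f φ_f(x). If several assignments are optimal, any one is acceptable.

init: all messages = 𝟙 over 3 values
r1 m[φ0→K] = [4, 2, 8]
r1 m[φ0→R] = [5, 2, 4]
r1 m[φ1→K] = [4, 3, 0]
r1 m[φ1→C] = [5, 0, 3]
r1 m[φ2→C] = [4, 6, 1]
r1 m[φ2→H] = [4, 7, 1]
r1 m[φ3→H] = [0, 3, 0]
r1 m[φ4→R] = [1, 4, 0]
r1 m[φ5→H] = [1, 0, 9]
r1 m[φ6→R] = [4, 4, 4]
r1 m[K→φ0] = [0, 0, 0]
r1 m[K→φ1] = [0, 0, 0]
r1 m[C→φ1] = [0, 0, 0]
r1 m[C→φ2] = [0, 0, 0]
r1 m[R→φ0] = [0, 0, 0]
r1 m[R→φ4] = [0, 0, 0]
r1 m[R→φ6] = [0, 0, 0]
r1 m[H→φ2] = [0, 0, 0]
r1 m[H→φ3] = [0, 0, 0]
r1 m[H→φ5] = [0, 0, 0]
r2 m[φ0→K] = [4, 2, 8]
r2 m[φ0→R] = [5, 2, 4]
r2 m[φ1→K] = [4, 3, 0]
r2 m[φ1→C] = [5, 0, 3]
r2 m[φ2→C] = [4, 6, 1]
r2 m[φ2→H] = [4, 7, 1]
r2 m[φ3→H] = [0, 3, 0]
r2 m[φ4→R] = [1, 4, 0]
r2 m[φ5→H] = [1, 0, 9]
r2 m[φ6→R] = [4, 4, 4]
r2 m[K→φ0] = [4, 3, 0]
r2 m[K→φ1] = [4, 2, 8]
r2 m[C→φ1] = [4, 6, 1]
r2 m[C→φ2] = [5, 0, 3]
r2 m[R→φ0] = [5, 8, 4]
r2 m[R→φ4] = [9, 6, 8]
r2 m[R→φ6] = [6, 6, 4]
r2 m[H→φ2] = [1, 3, 9]
r2 m[H→φ3] = [5, 7, 10]
r2 m[H→φ5] = [4, 10, 1]
r3 m[φ0→K] = [8, 9, 13]
r3 m[φ0→R] = [8, 5, 8]
r3 m[φ1→K] = [8, 4, 6]
r3 m[φ1→C] = [11, 8, 5]
r3 m[φ2→C] = [5, 7, 10]
r3 m[φ2→H] = [6, 8, 4]
r3 m[φ3→H] = [0, 3, 0]
r3 m[φ4→R] = [1, 4, 0]
r3 m[φ5→H] = [1, 0, 9]
r3 m[φ6→R] = [4, 4, 4]
r3 m[K→φ0] = [4, 3, 0]
r3 m[K→φ1] = [4, 2, 8]
r3 m[C→φ1] = [4, 6, 1]
r3 m[C→φ2] = [5, 0, 3]
r3 m[R→φ0] = [5, 8, 4]
r3 m[R→φ4] = [9, 6, 8]
r3 m[R→φ6] = [6, 6, 4]
r3 m[H→φ2] = [1, 3, 9]
r3 m[H→φ3] = [5, 7, 10]
r3 m[H→φ5] = [4, 10, 1]
r4 m[φ0→K] = [8, 9, 13]
r4 m[φ0→R] = [8, 5, 8]
r4 m[φ1→K] = [8, 4, 6]
r4 m[φ1→C] = [11, 8, 5]
r4 m[φ2→C] = [5, 7, 10]
r4 m[φ2→H] = [6, 8, 4]
r4 m[φ3→H] = [0, 3, 0]
r4 m[φ4→R] = [1, 4, 0]
r4 m[φ5→H] = [1, 0, 9]
r4 m[φ6→R] = [4, 4, 4]
r4 m[K→φ0] = [8, 4, 6]
r4 m[K→φ1] = [8, 9, 13]
r4 m[C→φ1] = [5, 7, 10]
r4 m[C→φ2] = [11, 8, 5]
r4 m[R→φ0] = [5, 8, 4]
r4 m[R→φ4] = [12, 9, 12]
r4 m[R→φ6] = [9, 9, 8]
r4 m[H→φ2] = [1, 3, 9]
r4 m[H→φ3] = [7, 8, 13]
r4 m[H→φ5] = [6, 11, 4]
r5 m[φ0→K] = [8, 9, 13]
r5 m[φ0→R] = [9, 6, 9]
r5 m[φ1→K] = [11, 13, 7]
r5 m[φ1→C] = [15, 12, 12]
r5 m[φ2→C] = [5, 7, 10]
r5 m[φ2→H] = [14, 12, 6]
r5 m[φ3→H] = [0, 3, 0]
r5 m[φ4→R] = [1, 4, 0]
r5 m[φ5→H] = [1, 0, 9]
r5 m[φ6→R] = [4, 4, 4]
r5 m[K→φ0] = [8, 4, 6]
r5 m[K→φ1] = [8, 9, 13]
r5 m[C→φ1] = [5, 7, 10]
r5 m[C→φ2] = [11, 8, 5]
r5 m[R→φ0] = [5, 8, 4]
r5 m[R→φ4] = [12, 9, 12]
r5 m[R→φ6] = [9, 9, 8]
r5 m[H→φ2] = [1, 3, 9]
r5 m[H→φ3] = [7, 8, 13]
r5 m[H→φ5] = [6, 11, 4]
r6 m[φ0→K] = [8, 9, 13]
r6 m[φ0→R] = [9, 6, 9]
r6 m[φ1→K] = [11, 13, 7]
r6 m[φ1→C] = [15, 12, 12]
r6 m[φ2→C] = [5, 7, 10]
r6 m[φ2→H] = [14, 12, 6]
r6 m[φ3→H] = [0, 3, 0]
r6 m[φ4→R] = [1, 4, 0]
r6 m[φ5→H] = [1, 0, 9]
r6 m[φ6→R] = [4, 4, 4]
r6 m[K→φ0] = [11, 13, 7]
r6 m[K→φ1] = [8, 9, 13]
r6 m[C→φ1] = [5, 7, 10]
r6 m[C→φ2] = [15, 12, 12]
r6 m[R→φ0] = [5, 8, 4]
r6 m[R→φ4] = [13, 10, 13]
r6 m[R→φ6] = [10, 10, 9]
r6 m[H→φ2] = [1, 3, 9]
r6 m[H→φ3] = [15, 12, 15]
r6 m[H→φ5] = [14, 15, 6]
r7 m[φ0→K] = [8, 9, 13]
r7 m[φ0→R] = [15, 15, 15]
r7 m[φ1→K] = [11, 13, 7]
r7 m[φ1→C] = [15, 12, 12]
r7 m[φ2→C] = [5, 7, 10]
r7 m[φ2→H] = [18, 19, 13]
r7 m[φ3→H] = [0, 3, 0]
r7 m[φ4→R] = [1, 4, 0]
r7 m[φ5→H] = [1, 0, 9]
r7 m[φ6→R] = [4, 4, 4]
r7 m[K→φ0] = [11, 13, 7]
r7 m[K→φ1] = [8, 9, 13]
r7 m[C→φ1] = [5, 7, 10]
r7 m[C→φ2] = [15, 12, 12]
r7 m[R→φ0] = [5, 8, 4]
r7 m[R→φ4] = [13, 10, 13]
r7 m[R→φ6] = [10, 10, 9]
r7 m[H→φ2] = [1, 3, 9]
r7 m[H→φ3] = [15, 12, 15]
r7 m[H→φ5] = [14, 15, 6]
r8 m[φ0→K] = [8, 9, 13]
r8 m[φ0→R] = [15, 15, 15]
r8 m[φ1→K] = [11, 13, 7]
r8 m[φ1→C] = [15, 12, 12]
r8 m[φ2→C] = [5, 7, 10]
r8 m[φ2→H] = [18, 19, 13]
r8 m[φ3→H] = [0, 3, 0]
r8 m[φ4→R] = [1, 4, 0]
r8 m[φ5→H] = [1, 0, 9]
r8 m[φ6→R] = [4, 4, 4]
r8 m[K→φ0] = [11, 13, 7]
r8 m[K→φ1] = [8, 9, 13]
r8 m[C→φ1] = [5, 7, 10]
r8 m[C→φ2] = [15, 12, 12]
r8 m[R→φ0] = [5, 8, 4]
r8 m[R→φ4] = [19, 19, 19]
r8 m[R→φ6] = [16, 19, 15]
r8 m[H→φ2] = [1, 3, 9]
r8 m[H→φ3] = [19, 19, 22]
r8 m[H→φ5] = [18, 22, 13]
r9 m[φ0→K] = [8, 9, 13]
r9 m[φ0→R] = [15, 15, 15]
r9 m[φ1→K] = [11, 13, 7]
r9 m[φ1→C] = [15, 12, 12]
r9 m[φ2→C] = [5, 7, 10]
r9 m[φ2→H] = [18, 19, 13]
r9 m[φ3→H] = [0, 3, 0]
r9 m[φ4→R] = [1, 4, 0]
r9 m[φ5→H] = [1, 0, 9]
r9 m[φ6→R] = [4, 4, 4]
r9 m[K→φ0] = [11, 13, 7]
r9 m[K→φ1] = [8, 9, 13]
r9 m[C→φ1] = [5, 7, 10]
r9 m[C→φ2] = [15, 12, 12]
r9 m[R→φ0] = [5, 8, 4]
r9 m[R→φ4] = [19, 19, 19]
r9 m[R→φ6] = [16, 19, 15]
r9 m[H→φ2] = [1, 3, 9]
r9 m[H→φ3] = [19, 19, 22]
r9 m[H→φ5] = [18, 22, 13]
fixed point reached at round 9
traceback from K: (K=0, C=1, R=2, H=0), score=19

assignment: (K=0, C=1, R=2, H=0); score = 19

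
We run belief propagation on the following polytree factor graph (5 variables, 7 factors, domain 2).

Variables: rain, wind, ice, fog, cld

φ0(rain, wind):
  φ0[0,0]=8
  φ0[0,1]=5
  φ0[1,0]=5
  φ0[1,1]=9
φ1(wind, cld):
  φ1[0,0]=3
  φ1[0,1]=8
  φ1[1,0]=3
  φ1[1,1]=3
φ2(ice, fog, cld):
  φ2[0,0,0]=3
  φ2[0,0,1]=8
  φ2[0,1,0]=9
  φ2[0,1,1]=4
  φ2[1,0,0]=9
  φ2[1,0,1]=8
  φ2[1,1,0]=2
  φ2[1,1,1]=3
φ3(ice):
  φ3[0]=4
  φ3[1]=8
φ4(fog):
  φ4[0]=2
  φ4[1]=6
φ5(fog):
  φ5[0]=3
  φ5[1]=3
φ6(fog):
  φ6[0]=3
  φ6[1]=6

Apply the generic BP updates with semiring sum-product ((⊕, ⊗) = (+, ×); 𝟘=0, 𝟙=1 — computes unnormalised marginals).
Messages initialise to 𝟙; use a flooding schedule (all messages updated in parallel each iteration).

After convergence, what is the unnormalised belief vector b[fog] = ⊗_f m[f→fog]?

b[fog] = [374760, 1085616]

init: all messages = 𝟙 over 2 values
r1 m[φ0→rain] = [13, 14]
r1 m[φ0→wind] = [13, 14]
r1 m[φ1→wind] = [11, 6]
r1 m[φ1→cld] = [6, 11]
r1 m[φ2→ice] = [24, 22]
r1 m[φ2→fog] = [28, 18]
r1 m[φ2→cld] = [23, 23]
r1 m[φ3→ice] = [4, 8]
r1 m[φ4→fog] = [2, 6]
r1 m[φ5→fog] = [3, 3]
r1 m[φ6→fog] = [3, 6]
r1 m[rain→φ0] = [1, 1]
r1 m[wind→φ0] = [1, 1]
r1 m[wind→φ1] = [1, 1]
r1 m[ice→φ2] = [1, 1]
r1 m[ice→φ3] = [1, 1]
r1 m[fog→φ2] = [1, 1]
r1 m[fog→φ4] = [1, 1]
r1 m[fog→φ5] = [1, 1]
r1 m[fog→φ6] = [1, 1]
r1 m[cld→φ1] = [1, 1]
r1 m[cld→φ2] = [1, 1]
r2 m[φ0→rain] = [13, 14]
r2 m[φ0→wind] = [13, 14]
r2 m[φ1→wind] = [11, 6]
r2 m[φ1→cld] = [6, 11]
r2 m[φ2→ice] = [24, 22]
r2 m[φ2→fog] = [28, 18]
r2 m[φ2→cld] = [23, 23]
r2 m[φ3→ice] = [4, 8]
r2 m[φ4→fog] = [2, 6]
r2 m[φ5→fog] = [3, 3]
r2 m[φ6→fog] = [3, 6]
r2 m[rain→φ0] = [1, 1]
r2 m[wind→φ0] = [11, 6]
r2 m[wind→φ1] = [13, 14]
r2 m[ice→φ2] = [4, 8]
r2 m[ice→φ3] = [24, 22]
r2 m[fog→φ2] = [18, 108]
r2 m[fog→φ4] = [252, 324]
r2 m[fog→φ5] = [168, 648]
r2 m[fog→φ6] = [168, 324]
r2 m[cld→φ1] = [23, 23]
r2 m[cld→φ2] = [6, 11]
r3 m[φ0→rain] = [118, 109]
r3 m[φ0→wind] = [13, 14]
r3 m[φ1→wind] = [253, 138]
r3 m[φ1→cld] = [81, 146]
r3 m[φ2→ice] = [12492, 7416]
r3 m[φ2→fog] = [1560, 752]
r3 m[φ2→cld] = [7128, 6048]
r3 m[φ3→ice] = [4, 8]
r3 m[φ4→fog] = [2, 6]
r3 m[φ5→fog] = [3, 3]
r3 m[φ6→fog] = [3, 6]
r3 m[rain→φ0] = [1, 1]
r3 m[wind→φ0] = [11, 6]
r3 m[wind→φ1] = [13, 14]
r3 m[ice→φ2] = [4, 8]
r3 m[ice→φ3] = [24, 22]
r3 m[fog→φ2] = [18, 108]
r3 m[fog→φ4] = [252, 324]
r3 m[fog→φ5] = [168, 648]
r3 m[fog→φ6] = [168, 324]
r3 m[cld→φ1] = [23, 23]
r3 m[cld→φ2] = [6, 11]
r4 m[φ0→rain] = [118, 109]
r4 m[φ0→wind] = [13, 14]
r4 m[φ1→wind] = [253, 138]
r4 m[φ1→cld] = [81, 146]
r4 m[φ2→ice] = [12492, 7416]
r4 m[φ2→fog] = [1560, 752]
r4 m[φ2→cld] = [7128, 6048]
r4 m[φ3→ice] = [4, 8]
r4 m[φ4→fog] = [2, 6]
r4 m[φ5→fog] = [3, 3]
r4 m[φ6→fog] = [3, 6]
r4 m[rain→φ0] = [1, 1]
r4 m[wind→φ0] = [253, 138]
r4 m[wind→φ1] = [13, 14]
r4 m[ice→φ2] = [4, 8]
r4 m[ice→φ3] = [12492, 7416]
r4 m[fog→φ2] = [18, 108]
r4 m[fog→φ4] = [14040, 13536]
r4 m[fog→φ5] = [9360, 27072]
r4 m[fog→φ6] = [9360, 13536]
r4 m[cld→φ1] = [7128, 6048]
r4 m[cld→φ2] = [81, 146]
r5 m[φ0→rain] = [2714, 2507]
r5 m[φ0→wind] = [13, 14]
r5 m[φ1→wind] = [69768, 39528]
r5 m[φ1→cld] = [81, 146]
r5 m[φ2→ice] = [167202, 98946]
r5 m[φ2→fog] = [20820, 10052]
r5 m[φ2→cld] = [7128, 6048]
r5 m[φ3→ice] = [4, 8]
r5 m[φ4→fog] = [2, 6]
r5 m[φ5→fog] = [3, 3]
r5 m[φ6→fog] = [3, 6]
r5 m[rain→φ0] = [1, 1]
r5 m[wind→φ0] = [253, 138]
r5 m[wind→φ1] = [13, 14]
r5 m[ice→φ2] = [4, 8]
r5 m[ice→φ3] = [12492, 7416]
r5 m[fog→φ2] = [18, 108]
r5 m[fog→φ4] = [14040, 13536]
r5 m[fog→φ5] = [9360, 27072]
r5 m[fog→φ6] = [9360, 13536]
r5 m[cld→φ1] = [7128, 6048]
r5 m[cld→φ2] = [81, 146]
r6 m[φ0→rain] = [2714, 2507]
r6 m[φ0→wind] = [13, 14]
r6 m[φ1→wind] = [69768, 39528]
r6 m[φ1→cld] = [81, 146]
r6 m[φ2→ice] = [167202, 98946]
r6 m[φ2→fog] = [20820, 10052]
r6 m[φ2→cld] = [7128, 6048]
r6 m[φ3→ice] = [4, 8]
r6 m[φ4→fog] = [2, 6]
r6 m[φ5→fog] = [3, 3]
r6 m[φ6→fog] = [3, 6]
r6 m[rain→φ0] = [1, 1]
r6 m[wind→φ0] = [69768, 39528]
r6 m[wind→φ1] = [13, 14]
r6 m[ice→φ2] = [4, 8]
r6 m[ice→φ3] = [167202, 98946]
r6 m[fog→φ2] = [18, 108]
r6 m[fog→φ4] = [187380, 180936]
r6 m[fog→φ5] = [124920, 361872]
r6 m[fog→φ6] = [124920, 180936]
r6 m[cld→φ1] = [7128, 6048]
r6 m[cld→φ2] = [81, 146]
r7 m[φ0→rain] = [755784, 704592]
r7 m[φ0→wind] = [13, 14]
r7 m[φ1→wind] = [69768, 39528]
r7 m[φ1→cld] = [81, 146]
r7 m[φ2→ice] = [167202, 98946]
r7 m[φ2→fog] = [20820, 10052]
r7 m[φ2→cld] = [7128, 6048]
r7 m[φ3→ice] = [4, 8]
r7 m[φ4→fog] = [2, 6]
r7 m[φ5→fog] = [3, 3]
r7 m[φ6→fog] = [3, 6]
r7 m[rain→φ0] = [1, 1]
r7 m[wind→φ0] = [69768, 39528]
r7 m[wind→φ1] = [13, 14]
r7 m[ice→φ2] = [4, 8]
r7 m[ice→φ3] = [167202, 98946]
r7 m[fog→φ2] = [18, 108]
r7 m[fog→φ4] = [187380, 180936]
r7 m[fog→φ5] = [124920, 361872]
r7 m[fog→φ6] = [124920, 180936]
r7 m[cld→φ1] = [7128, 6048]
r7 m[cld→φ2] = [81, 146]
r8 m[φ0→rain] = [755784, 704592]
r8 m[φ0→wind] = [13, 14]
r8 m[φ1→wind] = [69768, 39528]
r8 m[φ1→cld] = [81, 146]
r8 m[φ2→ice] = [167202, 98946]
r8 m[φ2→fog] = [20820, 10052]
r8 m[φ2→cld] = [7128, 6048]
r8 m[φ3→ice] = [4, 8]
r8 m[φ4→fog] = [2, 6]
r8 m[φ5→fog] = [3, 3]
r8 m[φ6→fog] = [3, 6]
r8 m[rain→φ0] = [1, 1]
r8 m[wind→φ0] = [69768, 39528]
r8 m[wind→φ1] = [13, 14]
r8 m[ice→φ2] = [4, 8]
r8 m[ice→φ3] = [167202, 98946]
r8 m[fog→φ2] = [18, 108]
r8 m[fog→φ4] = [187380, 180936]
r8 m[fog→φ5] = [124920, 361872]
r8 m[fog→φ6] = [124920, 180936]
r8 m[cld→φ1] = [7128, 6048]
r8 m[cld→φ2] = [81, 146]
fixed point reached at round 8
b[fog] = ⊗ incoming = [374760, 1085616]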